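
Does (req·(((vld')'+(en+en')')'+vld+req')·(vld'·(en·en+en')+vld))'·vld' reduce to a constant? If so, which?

(req·(((vld')'+(en+en')')'+vld+req')·(vld'·(en·en+en')+vld))'·vld'
= (req·(((vld')'+(en+en')')'+vld+req')·(vld'·(en+en')+vld))'·vld'   (idempotence)
= (req·(vld'·(en+en')+vld+req')·(vld'·(en+en')+vld))'·vld'   (De Morgan)
= (req·(vld'·(en+en')+vld))'·vld'   (absorption)
= (req·(vld'+vld))'·vld'   (complement / identity)
= req'·vld'   (complement / identity)
This depends on req, vld, so it is not a constant.

no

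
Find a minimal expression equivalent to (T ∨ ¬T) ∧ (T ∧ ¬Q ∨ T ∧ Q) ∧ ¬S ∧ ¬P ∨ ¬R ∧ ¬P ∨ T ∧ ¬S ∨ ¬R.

T ∧ ¬S ∨ ¬R

(T ∨ ¬T) ∧ (T ∧ ¬Q ∨ T ∧ Q) ∧ ¬S ∧ ¬P ∨ ¬R ∧ ¬P ∨ T ∧ ¬S ∨ ¬R
= ((T ∨ ¬T) ∧ (T ∧ ¬Q ∨ T ∧ Q) ∧ ¬S ∨ ¬R) ∧ ¬P ∨ T ∧ ¬S ∨ ¬R   (distribution)
= ((T ∨ ¬T) ∧ T ∧ ¬S ∨ ¬R) ∧ ¬P ∨ T ∧ ¬S ∨ ¬R   (distribution)
= (T ∧ ¬S ∨ ¬R) ∧ ¬P ∨ T ∧ ¬S ∨ ¬R   (complement / identity)
= T ∧ ¬S ∨ ¬R   (absorption)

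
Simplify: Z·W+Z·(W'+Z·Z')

Z·W+Z·(W'+Z·Z')
= Z·W+Z·W'
= Z

Z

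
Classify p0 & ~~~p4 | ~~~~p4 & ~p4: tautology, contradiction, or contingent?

contingent

p0 & ~~~p4 | ~~~~p4 & ~p4
= p0 & ~p4 | ~~~~p4 & ~p4   (double negation)
= p0 & ~p4 | ~~p4 & ~p4   (double negation)
= p0 & ~p4 | p4 & ~p4   (double negation)
= p0 & ~p4   (complement / identity)
This depends on p0, p4, so it is not a constant.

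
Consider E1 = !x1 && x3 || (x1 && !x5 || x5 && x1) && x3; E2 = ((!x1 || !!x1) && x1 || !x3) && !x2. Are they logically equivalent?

E1: !x1 && x3 || (x1 && !x5 || x5 && x1) && x3
    = !x1 && x3 || x1 && x3   (distribution)
    = x3   (distribution)
E2: ((!x1 || !!x1) && x1 || !x3) && !x2
    = ((!x1 || x1) && x1 || !x3) && !x2   (double negation)
    = (x1 || !x3) && !x2   (complement / identity)
These differ: at x1=1, x2=0, x3=0, x5=0, E1 = 0 but E2 = 1.

No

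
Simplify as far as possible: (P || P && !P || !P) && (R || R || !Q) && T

(P || P && !P || !P) && (R || R || !Q) && T
= (P || !P) && (R || R || !Q) && T   [complement / identity]
= (P || !P) && (R || !Q) && T   [idempotence]
= (R || !Q) && T   [complement / identity]

(R || !Q) && T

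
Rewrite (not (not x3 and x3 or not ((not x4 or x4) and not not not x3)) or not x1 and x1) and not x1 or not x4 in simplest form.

(not (not x3 and x3 or not ((not x4 or x4) and not not not x3)) or not x1 and x1) and not x1 or not x4
= not (not x3 and x3 or not ((not x4 or x4) and not not not x3)) and not x1 or not x4   [complement / identity]
= not not ((not x4 or x4) and not not not x3) and not x1 or not x4   [complement / identity]
= not not ((not x4 or x4) and not x3) and not x1 or not x4   [double negation]
= not not not x3 and not x1 or not x4   [complement / identity]
= not x3 and not x1 or not x4   [double negation]

not x3 and not x1 or not x4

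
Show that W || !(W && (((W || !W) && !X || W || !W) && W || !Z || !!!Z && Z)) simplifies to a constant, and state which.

W || !(W && (((W || !W) && !X || W || !W) && W || !Z || !!!Z && Z))
= W || !(W && ((W || !W) && W || !Z || !!!Z && Z))   [absorption]
= W || !(W && ((W || !W) && W || !Z || !Z && Z))   [double negation]
= W || !(W && (W || !Z || !Z && Z))   [complement / identity]
= W || !(W && (W || !Z))   [complement / identity]
= W || !W   [absorption]
= true   [complement]

true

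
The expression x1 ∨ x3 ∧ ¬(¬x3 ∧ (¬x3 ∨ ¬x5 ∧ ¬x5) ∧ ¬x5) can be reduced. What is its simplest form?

x1 ∨ x3 ∧ ¬(¬x3 ∧ (¬x3 ∨ ¬x5 ∧ ¬x5) ∧ ¬x5)
= x1 ∨ x3 ∧ ¬(¬x3 ∧ (¬x3 ∨ ¬x5) ∧ ¬x5)   (idempotence)
= x1 ∨ x3 ∧ ¬(¬x3 ∧ ¬x5)   (absorption)
= x1 ∨ x3 ∧ (x3 ∨ x5)   (De Morgan)
= x1 ∨ x3   (absorption)

x1 ∨ x3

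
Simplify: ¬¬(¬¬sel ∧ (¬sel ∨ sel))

¬¬(¬¬sel ∧ (¬sel ∨ sel))
= ¬¬sel ∧ (¬sel ∨ sel)   [double negation]
= ¬¬sel   [complement / identity]
= sel   [double negation]

sel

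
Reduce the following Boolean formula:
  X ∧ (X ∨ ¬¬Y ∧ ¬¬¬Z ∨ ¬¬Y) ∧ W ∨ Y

X ∧ (X ∨ ¬¬Y ∧ ¬¬¬Z ∨ ¬¬Y) ∧ W ∨ Y
= X ∧ (X ∨ ¬¬Y ∧ ¬Z ∨ ¬¬Y) ∧ W ∨ Y   (double negation)
= X ∧ (X ∨ ¬¬Y) ∧ W ∨ Y   (absorption)
= X ∧ (X ∨ Y) ∧ W ∨ Y   (double negation)
= X ∧ W ∨ Y   (absorption)

X ∧ W ∨ Y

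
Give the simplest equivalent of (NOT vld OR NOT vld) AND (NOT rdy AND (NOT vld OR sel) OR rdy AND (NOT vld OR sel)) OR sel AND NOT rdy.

NOT vld OR sel AND NOT rdy

(NOT vld OR NOT vld) AND (NOT rdy AND (NOT vld OR sel) OR rdy AND (NOT vld OR sel)) OR sel AND NOT rdy
= (NOT vld OR NOT vld) AND (NOT vld OR sel) OR sel AND NOT rdy   — distribution
= NOT vld OR NOT vld AND sel OR sel AND NOT rdy   — distribution
= NOT vld OR sel AND NOT rdy   — absorption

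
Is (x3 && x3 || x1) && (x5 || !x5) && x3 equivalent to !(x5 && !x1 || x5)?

E1: (x3 && x3 || x1) && (x5 || !x5) && x3
    = (x3 && x3 || x1) && x3   — complement / identity
    = (x3 || x1) && x3   — idempotence
    = x3   — absorption
E2: !(x5 && !x1 || x5)
    = !x5   — absorption
These differ: at x1=0, x3=0, x5=0, E1 = 0 but E2 = 1.

No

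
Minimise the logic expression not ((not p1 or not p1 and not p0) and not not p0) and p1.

not ((not p1 or not p1 and not p0) and not not p0) and p1
= not (not p1 and not not p0) and p1   (absorption)
= (p1 or not p0) and p1   (De Morgan)
= p1   (absorption)

p1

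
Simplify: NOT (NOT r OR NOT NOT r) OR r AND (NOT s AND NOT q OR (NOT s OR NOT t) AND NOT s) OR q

NOT (NOT r OR NOT NOT r) OR r AND (NOT s AND NOT q OR (NOT s OR NOT t) AND NOT s) OR q
= NOT (NOT r OR NOT NOT r) OR r AND (NOT s AND NOT q OR NOT s) OR q
= NOT (NOT r OR NOT NOT r) OR r AND NOT s OR q
= r AND NOT r OR r AND NOT s OR q
= r AND NOT s OR q

r AND NOT s OR q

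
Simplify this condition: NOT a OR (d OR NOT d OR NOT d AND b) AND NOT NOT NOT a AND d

NOT a OR (d OR NOT d OR NOT d AND b) AND NOT NOT NOT a AND d
= NOT a OR (d OR NOT d) AND NOT NOT NOT a AND d   (absorption)
= NOT a OR (d OR NOT d) AND NOT a AND d   (double negation)
= NOT a OR NOT a AND d   (complement / identity)
= NOT a   (absorption)

NOT a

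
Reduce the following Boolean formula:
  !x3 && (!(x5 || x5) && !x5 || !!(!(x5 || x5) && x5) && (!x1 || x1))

!x3 && (!(x5 || x5) && !x5 || !!(!(x5 || x5) && x5) && (!x1 || x1))
= !x3 && (!(x5 || x5) && !x5 || !!(!(x5 || x5) && x5))   — complement / identity
= !x3 && (!(x5 || x5) && !x5 || !(x5 || x5) && x5)   — double negation
= !x3 && !(x5 || x5)   — distribution
= !x3 && !x5   — idempotence

!x3 && !x5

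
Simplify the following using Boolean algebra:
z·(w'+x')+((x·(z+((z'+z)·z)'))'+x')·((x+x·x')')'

z·(w'+x')+((x·(z+((z'+z)·z)'))'+x')·((x+x·x')')'
= z·(w'+x')+((x·(z+z'))'+x')·((x+x·x')')'
= z·(w'+x')+((x·(z+z'))'+x')·(x')'
= z·(w'+x')+(x'+x')·(x')'
= z·(w'+x')+x'·(x')'
= z·(w'+x')+x'·x
= z·(w'+x')

z·(w'+x')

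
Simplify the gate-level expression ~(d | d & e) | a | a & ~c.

~(d | d & e) | a | a & ~c
= ~d | a | a & ~c   (absorption)
= ~d | a   (absorption)

~d | a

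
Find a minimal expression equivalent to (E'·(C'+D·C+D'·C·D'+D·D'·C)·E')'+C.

(E'·(C'+D·C+D'·C·D'+D·D'·C)·E')'+C
= (E'·(C'+D·C+D'·C)·E')'+C   — distribution
= (E'·(C'+C)·E')'+C   — distribution
= (E'·E')'+C   — complement / identity
= E+E+C   — De Morgan
= E+C   — idempotence

E+C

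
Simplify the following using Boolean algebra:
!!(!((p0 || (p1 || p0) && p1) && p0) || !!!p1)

!!(!((p0 || (p1 || p0) && p1) && p0) || !!!p1)
= !!(!((p0 || p1) && p0) || !!!p1)   (absorption)
= !((p0 || p1) && p0) || !!!p1   (double negation)
= !((p0 || p1) && p0) || !p1   (double negation)
= !p0 || !p1   (absorption)

!p0 || !p1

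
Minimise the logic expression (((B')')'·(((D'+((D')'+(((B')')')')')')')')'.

(((B')')'·(((D'+((D')'+(((B')')')')')')')')'
= (((B')')'·(((D'+((D')'+(B')')')')')')'   — double negation
= (((B')')'·(((D'+D'·B')')')')'   — De Morgan
= (((B')')'·(((D')')')')'   — absorption
= (((B')')'·(D')')'   — double negation
= (B')'+D'   — De Morgan
= B+D'   — double negation

B+D'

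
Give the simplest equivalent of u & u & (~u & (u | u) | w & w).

u & u & (~u & (u | u) | w & w)
= u & u & (~u & u | w & w)   (idempotence)
= u & (~u & u | w & w)   (idempotence)
= u & w & w   (complement / identity)
= u & w   (idempotence)

u & w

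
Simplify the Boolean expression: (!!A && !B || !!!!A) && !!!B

(!!A && !B || !!!!A) && !!!B
= (!!A && !B || !!A) && !!!B   [double negation]
= !!A && !!!B   [absorption]
= A && !!!B   [double negation]
= A && !B   [double negation]

A && !B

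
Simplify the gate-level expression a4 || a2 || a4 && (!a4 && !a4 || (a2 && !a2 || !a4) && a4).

a4 || a2 || a4 && (!a4 && !a4 || (a2 && !a2 || !a4) && a4)
= a4 || a2 || a4 && (!a4 && !a4 || !a4 && a4)   [complement / identity]
= a4 || a2 || a4 && !a4   [distribution]
= a4 || a2   [complement / identity]

a4 || a2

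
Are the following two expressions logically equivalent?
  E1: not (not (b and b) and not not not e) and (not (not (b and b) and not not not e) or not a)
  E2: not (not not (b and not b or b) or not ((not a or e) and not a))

No

E1: not (not (b and b) and not not not e) and (not (not (b and b) and not not not e) or not a)
    = not (not (b and b) and not not not e)   [absorption]
    = not (not (b and b) and not e)   [double negation]
    = b and b or e   [De Morgan]
    = b or e   [idempotence]
E2: not (not not (b and not b or b) or not ((not a or e) and not a))
    = not (not not (b and not b or b) or not not a)   [absorption]
    = not (b and not b or b) and not a   [De Morgan]
    = not b and not a   [complement / identity]
These differ: at a=1, b=1, e=1, E1 = 1 but E2 = 0.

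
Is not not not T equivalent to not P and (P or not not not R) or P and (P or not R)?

No

E1: not not not T
    = not T   — double negation
E2: not P and (P or not not not R) or P and (P or not R)
    = not P and (P or not R) or P and (P or not R)   — double negation
    = P or not R   — distribution
These differ: at P=0, R=0, T=1, E1 = 0 but E2 = 1.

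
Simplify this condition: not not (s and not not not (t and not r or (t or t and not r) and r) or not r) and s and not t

s and not t

not not (s and not not not (t and not r or (t or t and not r) and r) or not r) and s and not t
= not not (s and not (t and not r or (t or t and not r) and r) or not r) and s and not t
= not not (s and not (t and not r or t and r) or not r) and s and not t
= not not (s and not t or not r) and s and not t
= (s and not t or not r) and s and not t
= s and not t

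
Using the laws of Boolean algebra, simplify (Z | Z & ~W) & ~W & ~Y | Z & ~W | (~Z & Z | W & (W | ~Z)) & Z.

Z

(Z | Z & ~W) & ~W & ~Y | Z & ~W | (~Z & Z | W & (W | ~Z)) & Z
= Z & ~W & ~Y | Z & ~W | (~Z & Z | W & (W | ~Z)) & Z   (absorption)
= Z & ~W | (~Z & Z | W & (W | ~Z)) & Z   (absorption)
= Z & ~W | (~Z & Z | W) & Z   (absorption)
= Z & ~W | W & Z   (complement / identity)
= Z   (distribution)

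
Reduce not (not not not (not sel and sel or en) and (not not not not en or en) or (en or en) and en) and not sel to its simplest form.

not en and not sel

not (not not not (not sel and sel or en) and (not not not not en or en) or (en or en) and en) and not sel
= not (not not not (not sel and sel or en) and (not not en or en) or (en or en) and en) and not sel   — double negation
= not (not (not sel and sel or en) and (not not en or en) or (en or en) and en) and not sel   — double negation
= not (not (not sel and sel or en) and (en or en) or (en or en) and en) and not sel   — double negation
= not (not en and (en or en) or (en or en) and en) and not sel   — complement / identity
= not (en or en) and not sel   — distribution
= not en and not sel   — idempotence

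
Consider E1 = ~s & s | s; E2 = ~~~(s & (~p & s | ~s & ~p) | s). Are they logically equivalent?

E1: ~s & s | s
    = s   (complement / identity)
E2: ~~~(s & (~p & s | ~s & ~p) | s)
    = ~~~(s & ~p | s)   (distribution)
    = ~(s & ~p | s)   (double negation)
    = ~s   (absorption)
These differ: at p=0, s=0, E1 = 0 but E2 = 1.

No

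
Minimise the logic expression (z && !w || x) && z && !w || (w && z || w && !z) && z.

(z && !w || x) && z && !w || (w && z || w && !z) && z
= (z && !w || x) && z && !w || w && z   (distribution)
= z && !w || w && z   (absorption)
= z   (distribution)

z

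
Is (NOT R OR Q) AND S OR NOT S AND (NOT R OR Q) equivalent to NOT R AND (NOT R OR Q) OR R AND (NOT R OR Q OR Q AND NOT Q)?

Yes

E1: (NOT R OR Q) AND S OR NOT S AND (NOT R OR Q)
    = NOT R OR Q   — distribution
E2: NOT R AND (NOT R OR Q) OR R AND (NOT R OR Q OR Q AND NOT Q)
    = NOT R AND (NOT R OR Q) OR R AND (NOT R OR Q)   — complement / identity
    = NOT R OR Q   — distribution
Both reduce to NOT R OR Q, so they are equivalent.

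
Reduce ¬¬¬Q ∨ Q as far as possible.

¬¬¬Q ∨ Q
= ¬Q ∨ Q   — double negation
= True   — complement

True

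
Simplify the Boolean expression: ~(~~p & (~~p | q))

~(~~p & (~~p | q))
= ~~~p   — absorption
= ~p   — double negation

~p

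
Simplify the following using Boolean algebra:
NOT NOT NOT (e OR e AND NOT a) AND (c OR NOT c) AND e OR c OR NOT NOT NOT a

c OR NOT a

NOT NOT NOT (e OR e AND NOT a) AND (c OR NOT c) AND e OR c OR NOT NOT NOT a
= NOT NOT NOT (e OR e AND NOT a) AND e OR c OR NOT NOT NOT a   — complement / identity
= NOT (e OR e AND NOT a) AND e OR c OR NOT NOT NOT a   — double negation
= NOT (e OR e AND NOT a) AND e OR c OR NOT a   — double negation
= NOT e AND e OR c OR NOT a   — absorption
= c OR NOT a   — complement / identity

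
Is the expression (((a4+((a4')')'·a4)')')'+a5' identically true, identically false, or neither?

neither

(((a4+((a4')')'·a4)')')'+a5'
= (((a4+a4'·a4)')')'+a5'   — double negation
= ((a4')')'+a5'   — complement / identity
= a4'+a5'   — double negation
This depends on a4, a5, so it is not a constant.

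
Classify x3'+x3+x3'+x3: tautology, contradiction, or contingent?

tautology

x3'+x3+x3'+x3
= x3'+x3   (idempotence)
= 1   (complement)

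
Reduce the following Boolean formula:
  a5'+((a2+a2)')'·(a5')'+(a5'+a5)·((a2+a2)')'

a5'+a2

a5'+((a2+a2)')'·(a5')'+(a5'+a5)·((a2+a2)')'
= a5'+((a2+a2)')'·(a5')'+((a2+a2)')'   (complement / identity)
= a5'+((a2+a2)')'·a5+((a2+a2)')'   (double negation)
= a5'+((a2+a2)')'   (absorption)
= a5'+a2+a2   (double negation)
= a5'+a2   (idempotence)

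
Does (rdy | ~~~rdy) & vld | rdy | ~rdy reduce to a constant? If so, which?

(rdy | ~~~rdy) & vld | rdy | ~rdy
= (rdy | ~rdy) & vld | rdy | ~rdy   [double negation]
= rdy | ~rdy   [absorption]
= 1   [complement]

yes, True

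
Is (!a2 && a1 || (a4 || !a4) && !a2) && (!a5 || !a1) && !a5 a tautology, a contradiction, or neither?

(!a2 && a1 || (a4 || !a4) && !a2) && (!a5 || !a1) && !a5
= (!a2 && a1 || !a2) && (!a5 || !a1) && !a5   — complement / identity
= !a2 && (!a5 || !a1) && !a5   — absorption
= !a2 && !a5   — absorption
This depends on a2, a5, so it is not a constant.

neither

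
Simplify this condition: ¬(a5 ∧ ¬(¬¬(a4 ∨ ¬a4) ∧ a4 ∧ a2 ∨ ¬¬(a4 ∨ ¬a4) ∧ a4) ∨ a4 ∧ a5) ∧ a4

¬a5 ∧ a4

¬(a5 ∧ ¬(¬¬(a4 ∨ ¬a4) ∧ a4 ∧ a2 ∨ ¬¬(a4 ∨ ¬a4) ∧ a4) ∨ a4 ∧ a5) ∧ a4
= ¬(a5 ∧ ¬(¬¬(a4 ∨ ¬a4) ∧ a4) ∨ a4 ∧ a5) ∧ a4   — absorption
= ¬(a5 ∧ ¬((a4 ∨ ¬a4) ∧ a4) ∨ a4 ∧ a5) ∧ a4   — double negation
= ¬(a5 ∧ ¬a4 ∨ a4 ∧ a5) ∧ a4   — complement / identity
= ¬a5 ∧ a4   — distribution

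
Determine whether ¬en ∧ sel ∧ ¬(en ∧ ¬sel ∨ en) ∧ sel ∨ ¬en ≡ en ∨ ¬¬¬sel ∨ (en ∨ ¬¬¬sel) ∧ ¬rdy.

No

E1: ¬en ∧ sel ∧ ¬(en ∧ ¬sel ∨ en) ∧ sel ∨ ¬en
    = ¬en ∧ sel ∧ ¬en ∧ sel ∨ ¬en   (absorption)
    = ¬en ∧ sel ∨ ¬en   (idempotence)
    = ¬en   (absorption)
E2: en ∨ ¬¬¬sel ∨ (en ∨ ¬¬¬sel) ∧ ¬rdy
    = en ∨ ¬¬¬sel   (absorption)
    = en ∨ ¬sel   (double negation)
These differ: at en=1, rdy=1, sel=0, E1 = 0 but E2 = 1.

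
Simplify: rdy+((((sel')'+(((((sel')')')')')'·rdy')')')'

rdy+sel'

rdy+((((sel')'+(((((sel')')')')')'·rdy')')')'
= rdy+((sel')'+(((((sel')')')')')'·rdy')'   (double negation)
= rdy+((sel')'+(((sel')')')'·rdy')'   (double negation)
= rdy+((sel')'+(sel')'·rdy')'   (double negation)
= rdy+((sel')')'   (absorption)
= rdy+sel'   (double negation)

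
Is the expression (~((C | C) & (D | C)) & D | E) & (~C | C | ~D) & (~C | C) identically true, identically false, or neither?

(~((C | C) & (D | C)) & D | E) & (~C | C | ~D) & (~C | C)
= (~(C | C & D) & D | E) & (~C | C | ~D) & (~C | C)   [distribution]
= (~(C | C & D) & D | E) & (~C | C)   [absorption]
= ~(C | C & D) & D | E   [complement / identity]
= ~C & D | E   [absorption]
This depends on C, D, E, so it is not a constant.

neither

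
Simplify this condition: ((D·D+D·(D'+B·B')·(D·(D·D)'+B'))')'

D

((D·D+D·(D'+B·B')·(D·(D·D)'+B'))')'
= ((D·D+D·(D'+B·B')·(D·D'+B'))')'   (idempotence)
= ((D·D+D·D'·(D·D'+B'))')'   (complement / identity)
= ((D·D+D·D')')'   (absorption)
= (D')'   (distribution)
= D   (double negation)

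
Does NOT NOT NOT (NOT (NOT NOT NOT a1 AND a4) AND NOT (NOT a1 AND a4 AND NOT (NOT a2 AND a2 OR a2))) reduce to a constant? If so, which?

no

NOT NOT NOT (NOT (NOT NOT NOT a1 AND a4) AND NOT (NOT a1 AND a4 AND NOT (NOT a2 AND a2 OR a2)))
= NOT NOT (NOT NOT NOT a1 AND a4 OR NOT a1 AND a4 AND NOT (NOT a2 AND a2 OR a2))   — De Morgan
= NOT NOT (NOT a1 AND a4 OR NOT a1 AND a4 AND NOT (NOT a2 AND a2 OR a2))   — double negation
= NOT NOT (NOT a1 AND a4 OR NOT a1 AND a4 AND NOT a2)   — complement / identity
= NOT NOT (NOT a1 AND a4)   — absorption
= NOT a1 AND a4   — double negation
This depends on a1, a4, so it is not a constant.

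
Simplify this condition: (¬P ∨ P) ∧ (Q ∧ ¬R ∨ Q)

Q

(¬P ∨ P) ∧ (Q ∧ ¬R ∨ Q)
= (¬P ∨ P) ∧ Q
= Q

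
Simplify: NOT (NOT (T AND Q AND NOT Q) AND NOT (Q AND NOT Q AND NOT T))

NOT (NOT (T AND Q AND NOT Q) AND NOT (Q AND NOT Q AND NOT T))
= T AND Q AND NOT Q OR Q AND NOT Q AND NOT T   (De Morgan)
= Q AND NOT Q   (distribution)
= FALSE   (complement)

FALSE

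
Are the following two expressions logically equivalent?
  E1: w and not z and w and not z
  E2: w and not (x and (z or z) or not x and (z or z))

E1: w and not z and w and not z
    = w and not z   [idempotence]
E2: w and not (x and (z or z) or not x and (z or z))
    = w and not (z or z)   [distribution]
    = w and not z   [idempotence]
Both reduce to w and not z, so they are equivalent.

Yes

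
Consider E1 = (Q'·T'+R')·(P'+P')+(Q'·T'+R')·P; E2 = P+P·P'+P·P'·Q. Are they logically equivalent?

No

E1: (Q'·T'+R')·(P'+P')+(Q'·T'+R')·P
    = (Q'·T'+R')·P'+(Q'·T'+R')·P
    = Q'·T'+R'
E2: P+P·P'+P·P'·Q
    = P+P·P'
    = P
These differ: at P=1, Q=0, R=1, T=1, E1 = 0 but E2 = 1.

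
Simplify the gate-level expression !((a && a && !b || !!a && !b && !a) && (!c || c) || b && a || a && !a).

!((a && a && !b || !!a && !b && !a) && (!c || c) || b && a || a && !a)
= !(a && a && !b || !!a && !b && !a || b && a || a && !a)
= !(a && a && !b || a && !b && !a || b && a || a && !a)
= !(a && !b || b && a || a && !a)
= !(a && !b || b && a)
= !a

!a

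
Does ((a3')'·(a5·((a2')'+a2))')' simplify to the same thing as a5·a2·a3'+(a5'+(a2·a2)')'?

No

E1: ((a3')'·(a5·((a2')'+a2))')'
    = a3'+a5·((a2')'+a2)   — De Morgan
    = a3'+a5·(a2+a2)   — double negation
    = a3'+a5·a2   — idempotence
E2: a5·a2·a3'+(a5'+(a2·a2)')'
    = a5·a2·a3'+(a5'+a2')'   — idempotence
    = a5·a2·a3'+a5·a2   — De Morgan
    = a5·a2   — absorption
These differ: at a2=0, a3=0, a5=0, E1 = 1 but E2 = 0.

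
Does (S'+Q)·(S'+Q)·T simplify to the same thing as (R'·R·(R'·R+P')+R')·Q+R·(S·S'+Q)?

E1: (S'+Q)·(S'+Q)·T
    = (S'+Q)·T   (idempotence)
E2: (R'·R·(R'·R+P')+R')·Q+R·(S·S'+Q)
    = (R'·R+R')·Q+R·(S·S'+Q)   (absorption)
    = (R'·R+R')·Q+R·Q   (complement / identity)
    = R'·Q+R·Q   (complement / identity)
    = Q   (distribution)
These differ: at P=0, Q=1, R=0, S=0, T=0, E1 = 0 but E2 = 1.

No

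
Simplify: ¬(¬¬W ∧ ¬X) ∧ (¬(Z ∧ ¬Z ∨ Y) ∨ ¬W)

¬W ∨ X ∧ ¬Y

¬(¬¬W ∧ ¬X) ∧ (¬(Z ∧ ¬Z ∨ Y) ∨ ¬W)
= (¬W ∨ X) ∧ (¬(Z ∧ ¬Z ∨ Y) ∨ ¬W)   (De Morgan)
= ¬W ∨ X ∧ ¬(Z ∧ ¬Z ∨ Y)   (distribution)
= ¬W ∨ X ∧ ¬Y   (complement / identity)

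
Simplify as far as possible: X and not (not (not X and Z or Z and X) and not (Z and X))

X and not (not (not X and Z or Z and X) and not (Z and X))
= X and not (not Z and not (Z and X))
= X and (Z or Z and X)
= X and Z

X and Z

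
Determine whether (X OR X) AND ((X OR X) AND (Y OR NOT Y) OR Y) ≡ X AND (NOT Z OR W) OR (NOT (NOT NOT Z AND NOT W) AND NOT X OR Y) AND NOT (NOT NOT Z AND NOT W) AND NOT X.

No

E1: (X OR X) AND ((X OR X) AND (Y OR NOT Y) OR Y)
    = (X OR X) AND (X OR X OR Y)
    = X OR X
    = X
E2: X AND (NOT Z OR W) OR (NOT (NOT NOT Z AND NOT W) AND NOT X OR Y) AND NOT (NOT NOT Z AND NOT W) AND NOT X
    = X AND (NOT Z OR W) OR NOT (NOT NOT Z AND NOT W) AND NOT X
    = X AND (NOT Z OR W) OR (NOT Z OR W) AND NOT X
    = NOT Z OR W
These differ: at W=0, X=0, Y=1, Z=0, E1 = 0 but E2 = 1.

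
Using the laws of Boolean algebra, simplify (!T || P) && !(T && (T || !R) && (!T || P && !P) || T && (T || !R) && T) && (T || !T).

!T

(!T || P) && !(T && (T || !R) && (!T || P && !P) || T && (T || !R) && T) && (T || !T)
= (!T || P) && !(T && (T || !R) && !T || T && (T || !R) && T) && (T || !T)   [complement / identity]
= (!T || P) && !(T && (T || !R) && !T || T && (T || !R) && T)   [complement / identity]
= (!T || P) && !(T && (T || !R))   [distribution]
= (!T || P) && !T   [absorption]
= !T   [absorption]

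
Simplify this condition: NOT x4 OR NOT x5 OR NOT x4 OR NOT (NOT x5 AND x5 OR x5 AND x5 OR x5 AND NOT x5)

NOT x4 OR NOT x5 OR NOT x4 OR NOT (NOT x5 AND x5 OR x5 AND x5 OR x5 AND NOT x5)
= NOT x4 OR NOT x5 OR NOT x4 OR NOT (x5 OR x5 AND NOT x5)   (distribution)
= NOT x4 OR NOT x5 OR NOT x4 OR NOT x5   (complement / identity)
= NOT x4 OR NOT x5   (idempotence)

NOT x4 OR NOT x5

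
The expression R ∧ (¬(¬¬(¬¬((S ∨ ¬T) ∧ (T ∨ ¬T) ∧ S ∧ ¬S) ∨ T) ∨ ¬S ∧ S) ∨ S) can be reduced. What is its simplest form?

R ∧ (¬(¬¬(¬¬((S ∨ ¬T) ∧ (T ∨ ¬T) ∧ S ∧ ¬S) ∨ T) ∨ ¬S ∧ S) ∨ S)
= R ∧ (¬¬¬(¬¬((S ∨ ¬T) ∧ (T ∨ ¬T) ∧ S ∧ ¬S) ∨ T) ∨ S)   (complement / identity)
= R ∧ (¬¬¬(¬¬((S ∨ ¬T) ∧ S ∧ ¬S) ∨ T) ∨ S)   (complement / identity)
= R ∧ (¬(¬¬((S ∨ ¬T) ∧ S ∧ ¬S) ∨ T) ∨ S)   (double negation)
= R ∧ (¬((S ∨ ¬T) ∧ S ∧ ¬S ∨ T) ∨ S)   (double negation)
= R ∧ (¬(S ∧ ¬S ∨ T) ∨ S)   (absorption)
= R ∧ (¬T ∨ S)   (complement / identity)

R ∧ (¬T ∨ S)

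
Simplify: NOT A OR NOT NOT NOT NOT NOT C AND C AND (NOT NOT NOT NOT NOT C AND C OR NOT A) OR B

NOT A OR B

NOT A OR NOT NOT NOT NOT NOT C AND C AND (NOT NOT NOT NOT NOT C AND C OR NOT A) OR B
= NOT A OR NOT NOT NOT NOT NOT C AND C OR B   [absorption]
= NOT A OR NOT NOT NOT C AND C OR B   [double negation]
= NOT A OR NOT C AND C OR B   [double negation]
= NOT A OR B   [complement / identity]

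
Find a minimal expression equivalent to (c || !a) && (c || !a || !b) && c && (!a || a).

c

(c || !a) && (c || !a || !b) && c && (!a || a)
= (c || !a) && (c || !a || !b) && c   (complement / identity)
= (c || !a) && c   (absorption)
= c   (absorption)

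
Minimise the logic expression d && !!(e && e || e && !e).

d && !!(e && e || e && !e)
= d && !!e
= d && e

d && e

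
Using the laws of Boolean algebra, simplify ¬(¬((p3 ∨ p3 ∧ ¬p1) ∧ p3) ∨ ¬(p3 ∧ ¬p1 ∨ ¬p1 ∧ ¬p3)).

p3 ∧ ¬p1

¬(¬((p3 ∨ p3 ∧ ¬p1) ∧ p3) ∨ ¬(p3 ∧ ¬p1 ∨ ¬p1 ∧ ¬p3))
= ¬(¬(p3 ∧ p3) ∨ ¬(p3 ∧ ¬p1 ∨ ¬p1 ∧ ¬p3))   [absorption]
= ¬(¬p3 ∨ ¬(p3 ∧ ¬p1 ∨ ¬p1 ∧ ¬p3))   [idempotence]
= ¬(¬p3 ∨ ¬¬p1)   [distribution]
= p3 ∧ ¬p1   [De Morgan]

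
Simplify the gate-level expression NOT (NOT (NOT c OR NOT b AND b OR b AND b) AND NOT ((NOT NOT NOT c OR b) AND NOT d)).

NOT c OR b

NOT (NOT (NOT c OR NOT b AND b OR b AND b) AND NOT ((NOT NOT NOT c OR b) AND NOT d))
= NOT c OR NOT b AND b OR b AND b OR (NOT NOT NOT c OR b) AND NOT d   (De Morgan)
= NOT c OR NOT b AND b OR b AND b OR (NOT c OR b) AND NOT d   (double negation)
= NOT c OR b OR (NOT c OR b) AND NOT d   (distribution)
= NOT c OR b   (absorption)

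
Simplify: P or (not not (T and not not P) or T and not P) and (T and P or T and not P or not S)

P or T

P or (not not (T and not not P) or T and not P) and (T and P or T and not P or not S)
= P or (not not (T and P) or T and not P) and (T and P or T and not P or not S)   [double negation]
= P or (T and P or T and not P) and (T and P or T and not P or not S)   [double negation]
= P or T and P or T and not P   [absorption]
= P or T   [distribution]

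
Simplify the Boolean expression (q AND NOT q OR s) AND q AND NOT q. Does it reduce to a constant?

FALSE

(q AND NOT q OR s) AND q AND NOT q
= q AND NOT q   (absorption)
= FALSE   (complement)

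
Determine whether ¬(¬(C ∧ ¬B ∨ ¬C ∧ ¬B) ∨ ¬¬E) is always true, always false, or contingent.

¬(¬(C ∧ ¬B ∨ ¬C ∧ ¬B) ∨ ¬¬E)
= (C ∧ ¬B ∨ ¬C ∧ ¬B) ∧ ¬E
= ¬B ∧ ¬E
This depends on B, E, so it is not a constant.

contingent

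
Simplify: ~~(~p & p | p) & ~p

0

~~(~p & p | p) & ~p
= ~~p & ~p   [complement / identity]
= p & ~p   [double negation]
= 0   [complement]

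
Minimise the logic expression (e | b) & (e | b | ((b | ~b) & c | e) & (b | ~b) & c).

e | b

(e | b) & (e | b | ((b | ~b) & c | e) & (b | ~b) & c)
= (e | b) & (e | b | (b | ~b) & c)   [absorption]
= (e | b) & (e | b | c)   [complement / identity]
= e | b   [absorption]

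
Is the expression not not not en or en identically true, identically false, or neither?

not not not en or en
= not en or en   — double negation
= True   — complement

identically true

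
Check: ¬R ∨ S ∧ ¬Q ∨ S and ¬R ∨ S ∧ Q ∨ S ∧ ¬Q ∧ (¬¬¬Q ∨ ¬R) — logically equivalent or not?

Yes

E1: ¬R ∨ S ∧ ¬Q ∨ S
    = ¬R ∨ S   — absorption
E2: ¬R ∨ S ∧ Q ∨ S ∧ ¬Q ∧ (¬¬¬Q ∨ ¬R)
    = ¬R ∨ S ∧ Q ∨ S ∧ ¬Q ∧ (¬Q ∨ ¬R)   — double negation
    = ¬R ∨ S ∧ Q ∨ S ∧ ¬Q   — absorption
    = ¬R ∨ S   — distribution
Both reduce to ¬R ∨ S, so they are equivalent.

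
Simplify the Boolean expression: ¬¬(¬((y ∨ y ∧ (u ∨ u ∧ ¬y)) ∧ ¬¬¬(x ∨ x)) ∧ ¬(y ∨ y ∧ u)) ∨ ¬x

¬y ∨ ¬x

¬¬(¬((y ∨ y ∧ (u ∨ u ∧ ¬y)) ∧ ¬¬¬(x ∨ x)) ∧ ¬(y ∨ y ∧ u)) ∨ ¬x
= ¬¬(¬((y ∨ y ∧ (u ∨ u ∧ ¬y)) ∧ ¬¬¬x) ∧ ¬(y ∨ y ∧ u)) ∨ ¬x   [idempotence]
= ¬((y ∨ y ∧ (u ∨ u ∧ ¬y)) ∧ ¬¬¬x ∨ y ∨ y ∧ u) ∨ ¬x   [De Morgan]
= ¬((y ∨ y ∧ (u ∨ u ∧ ¬y)) ∧ ¬x ∨ y ∨ y ∧ u) ∨ ¬x   [double negation]
= ¬((y ∨ y ∧ u) ∧ ¬x ∨ y ∨ y ∧ u) ∨ ¬x   [absorption]
= ¬(y ∨ y ∧ u) ∨ ¬x   [absorption]
= ¬y ∨ ¬x   [absorption]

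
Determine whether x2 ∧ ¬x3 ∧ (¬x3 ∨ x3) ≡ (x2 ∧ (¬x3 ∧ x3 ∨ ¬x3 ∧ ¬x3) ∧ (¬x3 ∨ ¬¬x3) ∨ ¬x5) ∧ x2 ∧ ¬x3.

Yes

E1: x2 ∧ ¬x3 ∧ (¬x3 ∨ x3)
    = x2 ∧ ¬x3   — complement / identity
E2: (x2 ∧ (¬x3 ∧ x3 ∨ ¬x3 ∧ ¬x3) ∧ (¬x3 ∨ ¬¬x3) ∨ ¬x5) ∧ x2 ∧ ¬x3
    = (x2 ∧ (¬x3 ∧ x3 ∨ ¬x3 ∧ ¬x3) ∧ (¬x3 ∨ x3) ∨ ¬x5) ∧ x2 ∧ ¬x3   — double negation
    = (x2 ∧ ¬x3 ∧ (¬x3 ∨ x3) ∨ ¬x5) ∧ x2 ∧ ¬x3   — distribution
    = (x2 ∧ ¬x3 ∨ ¬x5) ∧ x2 ∧ ¬x3   — complement / identity
    = x2 ∧ ¬x3   — absorption
Both reduce to x2 ∧ ¬x3, so they are equivalent.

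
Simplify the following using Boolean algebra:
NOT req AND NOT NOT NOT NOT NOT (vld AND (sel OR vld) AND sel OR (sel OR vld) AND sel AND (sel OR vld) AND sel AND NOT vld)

NOT req AND NOT sel

NOT req AND NOT NOT NOT NOT NOT (vld AND (sel OR vld) AND sel OR (sel OR vld) AND sel AND (sel OR vld) AND sel AND NOT vld)
= NOT req AND NOT NOT NOT NOT NOT (vld AND (sel OR vld) AND sel OR (sel OR vld) AND sel AND NOT vld)
= NOT req AND NOT NOT NOT NOT NOT ((sel OR vld) AND sel)
= NOT req AND NOT NOT NOT ((sel OR vld) AND sel)
= NOT req AND NOT NOT NOT sel
= NOT req AND NOT sel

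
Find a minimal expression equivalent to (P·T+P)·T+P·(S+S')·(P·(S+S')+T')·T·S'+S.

(P·T+P)·T+P·(S+S')·(P·(S+S')+T')·T·S'+S
= (P·T+P)·T+P·(S+S')·T·S'+S   (absorption)
= (P·T+P)·T+P·T·S'+S   (complement / identity)
= P·T+P·T·S'+S   (absorption)
= P·T+S   (absorption)

P·T+S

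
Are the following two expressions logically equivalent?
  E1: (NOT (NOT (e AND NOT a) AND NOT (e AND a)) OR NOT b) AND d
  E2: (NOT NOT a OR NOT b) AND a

No

E1: (NOT (NOT (e AND NOT a) AND NOT (e AND a)) OR NOT b) AND d
    = (e AND NOT a OR e AND a OR NOT b) AND d   — De Morgan
    = (e OR NOT b) AND d   — distribution
E2: (NOT NOT a OR NOT b) AND a
    = (a OR NOT b) AND a   — double negation
    = a   — absorption
These differ: at a=0, b=0, d=1, e=0, E1 = 1 but E2 = 0.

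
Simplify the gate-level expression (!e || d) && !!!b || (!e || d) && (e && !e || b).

(!e || d) && !!!b || (!e || d) && (e && !e || b)
= (!e || d) && !!!b || (!e || d) && b   [complement / identity]
= (!e || d) && !b || (!e || d) && b   [double negation]
= !e || d   [distribution]

!e || d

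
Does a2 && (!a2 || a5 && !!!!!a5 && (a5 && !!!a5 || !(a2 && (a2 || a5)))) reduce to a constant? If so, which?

a2 && (!a2 || a5 && !!!!!a5 && (a5 && !!!a5 || !(a2 && (a2 || a5))))
= a2 && (!a2 || a5 && !!!!!a5 && (a5 && !!!a5 || !a2))   — absorption
= a2 && (!a2 || a5 && !!!a5 && (a5 && !!!a5 || !a2))   — double negation
= a2 && (!a2 || a5 && !!!a5)   — absorption
= a2 && (!a2 || a5 && !a5)   — double negation
= a2 && !a2   — complement / identity
= false   — complement

yes, False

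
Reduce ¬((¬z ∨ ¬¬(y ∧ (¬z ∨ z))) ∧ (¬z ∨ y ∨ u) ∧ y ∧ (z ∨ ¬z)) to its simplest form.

¬y

¬((¬z ∨ ¬¬(y ∧ (¬z ∨ z))) ∧ (¬z ∨ y ∨ u) ∧ y ∧ (z ∨ ¬z))
= ¬((¬¬(y ∧ (¬z ∨ z)) ∧ (y ∨ u) ∨ ¬z) ∧ y ∧ (z ∨ ¬z))   — distribution
= ¬((¬¬y ∧ (y ∨ u) ∨ ¬z) ∧ y ∧ (z ∨ ¬z))   — complement / identity
= ¬((y ∧ (y ∨ u) ∨ ¬z) ∧ y ∧ (z ∨ ¬z))   — double negation
= ¬((y ∨ ¬z) ∧ y ∧ (z ∨ ¬z))   — absorption
= ¬((y ∨ ¬z) ∧ y)   — complement / identity
= ¬y   — absorption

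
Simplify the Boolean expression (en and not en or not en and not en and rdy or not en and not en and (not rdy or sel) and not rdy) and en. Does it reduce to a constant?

False

(en and not en or not en and not en and rdy or not en and not en and (not rdy or sel) and not rdy) and en
= (en and not en or not en and not en and rdy or not en and not en and not rdy) and en   [absorption]
= (en and not en or not en and not en) and en   [distribution]
= not en and en   [distribution]
= False   [complement]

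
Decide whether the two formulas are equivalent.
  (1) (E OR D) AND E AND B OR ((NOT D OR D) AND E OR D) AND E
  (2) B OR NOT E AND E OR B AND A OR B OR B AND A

No

E1: (E OR D) AND E AND B OR ((NOT D OR D) AND E OR D) AND E
    = (E OR D) AND E AND B OR (E OR D) AND E   — complement / identity
    = (E OR D) AND E   — absorption
    = E   — absorption
E2: B OR NOT E AND E OR B AND A OR B OR B AND A
    = B OR B AND A OR B OR B AND A   — complement / identity
    = B OR B AND A   — idempotence
    = B   — absorption
These differ: at A=1, B=1, D=1, E=0, E1 = 0 but E2 = 1.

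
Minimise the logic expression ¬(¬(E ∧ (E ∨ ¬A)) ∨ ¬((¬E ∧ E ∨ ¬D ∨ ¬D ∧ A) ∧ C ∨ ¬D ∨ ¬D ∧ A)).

E ∧ ¬D

¬(¬(E ∧ (E ∨ ¬A)) ∨ ¬((¬E ∧ E ∨ ¬D ∨ ¬D ∧ A) ∧ C ∨ ¬D ∨ ¬D ∧ A))
= ¬(¬(E ∧ (E ∨ ¬A)) ∨ ¬((¬D ∨ ¬D ∧ A) ∧ C ∨ ¬D ∨ ¬D ∧ A))   (complement / identity)
= ¬(¬E ∨ ¬((¬D ∨ ¬D ∧ A) ∧ C ∨ ¬D ∨ ¬D ∧ A))   (absorption)
= E ∧ ((¬D ∨ ¬D ∧ A) ∧ C ∨ ¬D ∨ ¬D ∧ A)   (De Morgan)
= E ∧ (¬D ∨ ¬D ∧ A)   (absorption)
= E ∧ ¬D   (absorption)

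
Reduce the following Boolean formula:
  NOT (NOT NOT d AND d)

NOT d

NOT (NOT NOT d AND d)
= NOT (d AND d)   — double negation
= NOT d   — idempotence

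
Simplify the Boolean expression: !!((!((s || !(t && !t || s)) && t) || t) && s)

s

!!((!((s || !(t && !t || s)) && t) || t) && s)
= !!((!((s || !s) && t) || t) && s)
= !!((!t || t) && s)
= (!t || t) && s
= s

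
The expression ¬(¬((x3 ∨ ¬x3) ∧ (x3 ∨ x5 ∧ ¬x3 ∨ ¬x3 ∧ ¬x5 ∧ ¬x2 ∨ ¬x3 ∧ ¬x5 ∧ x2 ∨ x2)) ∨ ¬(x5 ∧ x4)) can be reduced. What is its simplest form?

x5 ∧ x4

¬(¬((x3 ∨ ¬x3) ∧ (x3 ∨ x5 ∧ ¬x3 ∨ ¬x3 ∧ ¬x5 ∧ ¬x2 ∨ ¬x3 ∧ ¬x5 ∧ x2 ∨ x2)) ∨ ¬(x5 ∧ x4))
= ¬(¬((x3 ∨ ¬x3) ∧ (x3 ∨ x5 ∧ ¬x3 ∨ ¬x3 ∧ ¬x5 ∨ x2)) ∨ ¬(x5 ∧ x4))   — distribution
= ¬(¬((x3 ∨ ¬x3) ∧ (x3 ∨ ¬x3 ∨ x2)) ∨ ¬(x5 ∧ x4))   — distribution
= ¬(¬(x3 ∨ ¬x3) ∨ ¬(x5 ∧ x4))   — absorption
= (x3 ∨ ¬x3) ∧ x5 ∧ x4   — De Morgan
= x5 ∧ x4   — complement / identity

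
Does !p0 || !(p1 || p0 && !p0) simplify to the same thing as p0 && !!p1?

E1: !p0 || !(p1 || p0 && !p0)
    = !p0 || !p1
E2: p0 && !!p1
    = p0 && p1
These differ: at p0=0, p1=0, E1 = 1 but E2 = 0.

No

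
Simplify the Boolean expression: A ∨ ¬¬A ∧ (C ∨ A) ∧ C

A ∨ ¬¬A ∧ (C ∨ A) ∧ C
= A ∨ ¬¬A ∧ C   [absorption]
= A ∨ A ∧ C   [double negation]
= A   [absorption]

A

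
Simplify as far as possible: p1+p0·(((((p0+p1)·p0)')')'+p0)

p1+p0

p1+p0·(((((p0+p1)·p0)')')'+p0)
= p1+p0·(((p0')')'+p0)   [absorption]
= p1+p0·(p0'+p0)   [double negation]
= p1+p0   [complement / identity]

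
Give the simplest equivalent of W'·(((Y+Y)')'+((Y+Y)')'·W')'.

W'·Y'

W'·(((Y+Y)')'+((Y+Y)')'·W')'
= W'·(((Y+Y)')')'   (absorption)
= W'·((Y')')'   (idempotence)
= W'·Y'   (double negation)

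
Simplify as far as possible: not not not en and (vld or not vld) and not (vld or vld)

not en and not vld

not not not en and (vld or not vld) and not (vld or vld)
= not not not en and (vld or not vld) and not vld
= not not not en and not vld
= not en and not vld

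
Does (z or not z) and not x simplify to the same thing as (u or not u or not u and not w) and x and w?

E1: (z or not z) and not x
    = not x
E2: (u or not u or not u and not w) and x and w
    = (u or not u) and x and w
    = x and w
These differ: at u=1, w=0, x=0, z=0, E1 = 1 but E2 = 0.

No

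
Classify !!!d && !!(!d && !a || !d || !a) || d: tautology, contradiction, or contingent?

tautology

!!!d && !!(!d && !a || !d || !a) || d
= !d && !!(!d && !a || !d || !a) || d   [double negation]
= !d && !!(!d || !a) || d   [absorption]
= !d && (!d || !a) || d   [double negation]
= !d || d   [absorption]
= true   [complement]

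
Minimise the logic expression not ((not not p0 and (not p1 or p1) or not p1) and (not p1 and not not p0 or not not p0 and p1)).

not p0

not ((not not p0 and (not p1 or p1) or not p1) and (not p1 and not not p0 or not not p0 and p1))
= not ((not not p0 and (not p1 or p1) or not p1) and not not p0)   (distribution)
= not ((not not p0 or not p1) and not not p0)   (complement / identity)
= not not not p0   (absorption)
= not p0   (double negation)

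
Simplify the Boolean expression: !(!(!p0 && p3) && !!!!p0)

!(!(!p0 && p3) && !!!!p0)
= !(!(!p0 && p3) && !!p0)
= !p0 && p3 || !p0
= !p0

!p0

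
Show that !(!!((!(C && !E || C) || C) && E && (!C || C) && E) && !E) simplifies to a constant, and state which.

true

!(!!((!(C && !E || C) || C) && E && (!C || C) && E) && !E)
= !(!!((!C || C) && E && (!C || C) && E) && !E)   — absorption
= !(!!((!C || C) && E) && !E)   — idempotence
= !(!!E && !E)   — complement / identity
= !E || E   — De Morgan
= true   — complement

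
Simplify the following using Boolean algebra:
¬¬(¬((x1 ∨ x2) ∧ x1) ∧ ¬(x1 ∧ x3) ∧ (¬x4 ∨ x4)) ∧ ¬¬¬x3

¬¬(¬((x1 ∨ x2) ∧ x1) ∧ ¬(x1 ∧ x3) ∧ (¬x4 ∨ x4)) ∧ ¬¬¬x3
= ¬¬(¬((x1 ∨ x2) ∧ x1) ∧ ¬(x1 ∧ x3) ∧ (¬x4 ∨ x4)) ∧ ¬x3   [double negation]
= ¬¬(¬((x1 ∨ x2) ∧ x1) ∧ ¬(x1 ∧ x3)) ∧ ¬x3   [complement / identity]
= ¬((x1 ∨ x2) ∧ x1 ∨ x1 ∧ x3) ∧ ¬x3   [De Morgan]
= ¬(x1 ∨ x1 ∧ x3) ∧ ¬x3   [absorption]
= ¬x1 ∧ ¬x3   [absorption]

¬x1 ∧ ¬x3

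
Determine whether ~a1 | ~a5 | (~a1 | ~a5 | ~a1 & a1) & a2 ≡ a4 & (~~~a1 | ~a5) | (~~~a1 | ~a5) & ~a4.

Yes

E1: ~a1 | ~a5 | (~a1 | ~a5 | ~a1 & a1) & a2
    = ~a1 | ~a5 | (~a1 | ~a5) & a2   — complement / identity
    = ~a1 | ~a5   — absorption
E2: a4 & (~~~a1 | ~a5) | (~~~a1 | ~a5) & ~a4
    = ~~~a1 | ~a5   — distribution
    = ~a1 | ~a5   — double negation
Both reduce to ~a1 | ~a5, so they are equivalent.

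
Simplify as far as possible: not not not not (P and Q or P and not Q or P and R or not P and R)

P or R

not not not not (P and Q or P and not Q or P and R or not P and R)
= not not (P and Q or P and not Q or P and R or not P and R)
= not not (P and Q or P and not Q or R)
= not not (P or R)
= P or R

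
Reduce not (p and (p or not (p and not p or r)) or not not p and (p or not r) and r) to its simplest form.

not (p and (p or not (p and not p or r)) or not not p and (p or not r) and r)
= not (p and (p or not (p and not p or r)) or p and (p or not r) and r)   [double negation]
= not (p and (p or not r) or p and (p or not r) and r)   [complement / identity]
= not (p and (p or not r))   [absorption]
= not p   [absorption]

not p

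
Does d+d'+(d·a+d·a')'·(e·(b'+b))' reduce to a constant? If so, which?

d+d'+(d·a+d·a')'·(e·(b'+b))'
= d+d'+(d·a+d·a')'·e'
= d+d'+d'·e'
= d+d'
= 1

yes, True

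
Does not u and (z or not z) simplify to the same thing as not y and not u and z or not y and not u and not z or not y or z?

E1: not u and (z or not z)
    = not u   (complement / identity)
E2: not y and not u and z or not y and not u and not z or not y or z
    = not y and not u or not y or z   (distribution)
    = not y or z   (absorption)
These differ: at u=1, y=0, z=0, E1 = 0 but E2 = 1.

No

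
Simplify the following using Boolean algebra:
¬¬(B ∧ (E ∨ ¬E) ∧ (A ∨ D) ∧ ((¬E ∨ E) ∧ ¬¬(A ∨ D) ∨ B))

B ∧ (A ∨ D)

¬¬(B ∧ (E ∨ ¬E) ∧ (A ∨ D) ∧ ((¬E ∨ E) ∧ ¬¬(A ∨ D) ∨ B))
= ¬¬(B ∧ (E ∨ ¬E) ∧ (A ∨ D) ∧ (¬¬(A ∨ D) ∨ B))   [complement / identity]
= B ∧ (E ∨ ¬E) ∧ (A ∨ D) ∧ (¬¬(A ∨ D) ∨ B)   [double negation]
= B ∧ (A ∨ D) ∧ (¬¬(A ∨ D) ∨ B)   [complement / identity]
= B ∧ (A ∨ D) ∧ (A ∨ D ∨ B)   [double negation]
= B ∧ (A ∨ D)   [absorption]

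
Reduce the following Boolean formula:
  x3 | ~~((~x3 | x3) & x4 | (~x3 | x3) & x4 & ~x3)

x3 | x4

x3 | ~~((~x3 | x3) & x4 | (~x3 | x3) & x4 & ~x3)
= x3 | ~~((~x3 | x3) & x4)   [absorption]
= x3 | ~~x4   [complement / identity]
= x3 | x4   [double negation]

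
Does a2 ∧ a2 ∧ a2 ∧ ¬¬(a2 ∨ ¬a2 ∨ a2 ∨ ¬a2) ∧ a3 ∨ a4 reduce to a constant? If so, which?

a2 ∧ a2 ∧ a2 ∧ ¬¬(a2 ∨ ¬a2 ∨ a2 ∨ ¬a2) ∧ a3 ∨ a4
= a2 ∧ a2 ∧ a2 ∧ (a2 ∨ ¬a2 ∨ a2 ∨ ¬a2) ∧ a3 ∨ a4   (double negation)
= a2 ∧ a2 ∧ (a2 ∨ ¬a2 ∨ a2 ∨ ¬a2) ∧ a3 ∨ a4   (idempotence)
= a2 ∧ a2 ∧ (a2 ∨ ¬a2) ∧ a3 ∨ a4   (idempotence)
= a2 ∧ (a2 ∨ ¬a2) ∧ a3 ∨ a4   (idempotence)
= a2 ∧ a3 ∨ a4   (complement / identity)
This depends on a2, a3, a4, so it is not a constant.

no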